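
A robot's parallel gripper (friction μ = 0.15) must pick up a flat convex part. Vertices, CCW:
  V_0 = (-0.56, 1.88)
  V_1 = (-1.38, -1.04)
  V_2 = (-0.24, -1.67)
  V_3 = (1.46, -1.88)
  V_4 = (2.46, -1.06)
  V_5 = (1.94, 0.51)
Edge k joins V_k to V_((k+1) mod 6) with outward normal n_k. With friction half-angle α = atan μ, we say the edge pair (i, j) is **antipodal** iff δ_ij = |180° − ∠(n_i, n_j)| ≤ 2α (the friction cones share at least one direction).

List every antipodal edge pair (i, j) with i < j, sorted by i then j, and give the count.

α = atan 0.15 = 8.53°;  2α = 17.06°
n_0 = (-0.9628, +0.2704)
n_1 = (-0.4837, -0.8752)
n_2 = (-0.1226, -0.9925)
n_3 = (+0.6341, -0.7733)
n_4 = (+0.9493, +0.3144)
n_5 = (+0.4806, +0.8770)
  (0,1): δ = 103.24°  ·
  (0,2): δ = 81.36°  ·
  (0,3): δ = 34.96°  ·
  (0,4): δ = 34.01°  ·
  (0,5): δ = 76.96°  ·
  (1,2): δ = 158.12°  ·
  (1,3): δ = 111.72°  ·
  (1,4): δ = 42.75°  ·
  (1,5): δ = 0.20°  ✓
  (2,3): δ = 133.61°  ·
  (2,4): δ = 64.63°  ·
  (2,5): δ = 21.68°  ·
  (3,4): δ = 111.03°  ·
  (3,5): δ = 68.07°  ·
  (4,5): δ = 137.05°  ·
antipodal pairs: 1

count = 1; pairs: (1,5)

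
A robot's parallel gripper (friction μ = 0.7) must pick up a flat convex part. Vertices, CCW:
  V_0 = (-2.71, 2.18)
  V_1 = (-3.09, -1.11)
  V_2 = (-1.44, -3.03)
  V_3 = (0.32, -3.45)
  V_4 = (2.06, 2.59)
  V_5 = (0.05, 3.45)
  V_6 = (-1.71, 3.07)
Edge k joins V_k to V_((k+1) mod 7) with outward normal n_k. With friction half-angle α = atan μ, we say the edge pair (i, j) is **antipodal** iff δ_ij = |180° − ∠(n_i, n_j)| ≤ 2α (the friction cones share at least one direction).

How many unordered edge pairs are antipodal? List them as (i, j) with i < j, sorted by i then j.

count = 9; pairs: (0,3), (1,3), (1,4), (1,5), (2,4), (2,5), (2,6), (3,5), (3,6)

α = atan 0.7 = 34.99°;  2α = 69.98°
n_0 = (-0.9934, +0.1147)
n_1 = (-0.7584, -0.6518)
n_2 = (-0.2321, -0.9727)
n_3 = (+0.9609, -0.2768)
n_4 = (+0.3934, +0.9194)
n_5 = (-0.2110, +0.9775)
n_6 = (-0.6648, +0.7470)
  (0,1): δ = 132.74°  ·
  (0,2): δ = 96.83°  ·
  (0,3): δ = 9.48°  ✓
  (0,4): δ = 73.42°  ·
  (0,5): δ = 108.77°  ·
  (0,6): δ = 138.26°  ·
  (1,2): δ = 144.10°  ·
  (1,3): δ = 56.75°  ✓
  (1,4): δ = 26.16°  ✓
  (1,5): δ = 61.51°  ✓
  (1,6): δ = 90.99°  ·
  (2,3): δ = 92.65°  ·
  (2,4): δ = 9.74°  ✓
  (2,5): δ = 25.61°  ✓
  (2,6): δ = 55.09°  ✓
  (3,4): δ = 97.09°  ·
  (3,5): δ = 61.75°  ✓
  (3,6): δ = 32.26°  ✓
  (4,5): δ = 144.65°  ·
  (4,6): δ = 115.17°  ·
  (5,6): δ = 150.51°  ·
antipodal pairs: 9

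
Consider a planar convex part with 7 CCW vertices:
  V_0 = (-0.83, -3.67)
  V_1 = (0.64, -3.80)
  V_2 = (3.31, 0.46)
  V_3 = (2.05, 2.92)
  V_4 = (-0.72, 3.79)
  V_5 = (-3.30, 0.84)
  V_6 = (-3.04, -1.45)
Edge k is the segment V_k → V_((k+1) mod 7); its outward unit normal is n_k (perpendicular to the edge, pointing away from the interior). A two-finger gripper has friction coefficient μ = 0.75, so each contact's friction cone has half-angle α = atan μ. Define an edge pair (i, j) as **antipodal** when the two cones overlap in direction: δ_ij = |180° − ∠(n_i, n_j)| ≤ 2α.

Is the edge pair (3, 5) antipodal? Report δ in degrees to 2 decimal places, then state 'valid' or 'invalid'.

α = atan 0.75 = 36.87°;  2α = 73.74°
edge 3: e_3 = (-2.77, +0.87);  n_3 = (+0.2996, +0.9540)
edge 5: e_5 = (+0.26, -2.29);  n_5 = (-0.9936, -0.1128)
∠(n_3, n_5) = 113.91°
δ = |180° − 113.91°| = 66.09°
66.09° ≤ 2α = 73.74°  →  valid

δ = 66.09°, valid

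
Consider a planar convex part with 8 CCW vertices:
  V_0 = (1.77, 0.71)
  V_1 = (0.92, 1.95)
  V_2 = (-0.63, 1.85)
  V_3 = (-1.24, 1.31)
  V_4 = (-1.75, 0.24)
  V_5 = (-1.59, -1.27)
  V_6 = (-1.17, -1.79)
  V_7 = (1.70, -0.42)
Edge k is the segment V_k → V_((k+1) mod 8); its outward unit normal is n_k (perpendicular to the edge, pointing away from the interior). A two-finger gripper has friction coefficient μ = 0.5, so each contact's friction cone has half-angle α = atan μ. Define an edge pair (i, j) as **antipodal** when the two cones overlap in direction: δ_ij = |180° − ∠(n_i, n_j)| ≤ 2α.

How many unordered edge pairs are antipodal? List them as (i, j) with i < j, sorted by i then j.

α = atan 0.5 = 26.57°;  2α = 53.13°
n_0 = (+0.8248, +0.5654)
n_1 = (-0.0644, +0.9979)
n_2 = (-0.6628, +0.7488)
n_3 = (-0.9027, +0.4303)
n_4 = (-0.9944, -0.1054)
n_5 = (-0.7779, -0.6283)
n_6 = (+0.4308, -0.9025)
n_7 = (+0.9981, -0.0618)
  (0,1): δ = 120.74°  ·
  (0,2): δ = 82.91°  ·
  (0,3): δ = 59.91°  ·
  (0,4): δ = 28.38°  ✓
  (0,5): δ = 4.50°  ✓
  (0,6): δ = 81.09°  ·
  (0,7): δ = 142.03°  ·
  (1,2): δ = 142.17°  ·
  (1,3): δ = 119.18°  ·
  (1,4): δ = 87.64°  ·
  (1,5): δ = 54.76°  ·
  (1,6): δ = 21.83°  ✓
  (1,7): δ = 82.76°  ·
  (2,3): δ = 157.00°  ·
  (2,4): δ = 125.47°  ·
  (2,5): δ = 92.59°  ·
  (2,6): δ = 16.00°  ✓
  (2,7): δ = 44.94°  ✓
  (3,4): δ = 148.47°  ·
  (3,5): δ = 115.59°  ·
  (3,6): δ = 39.00°  ✓
  (3,7): δ = 21.94°  ✓
  (4,5): δ = 147.12°  ·
  (4,6): δ = 70.53°  ·
  (4,7): δ = 9.59°  ✓
  (5,6): δ = 103.41°  ·
  (5,7): δ = 42.47°  ✓
  (6,7): δ = 119.06°  ·
antipodal pairs: 9

count = 9; pairs: (0,4), (0,5), (1,6), (2,6), (2,7), (3,6), (3,7), (4,7), (5,7)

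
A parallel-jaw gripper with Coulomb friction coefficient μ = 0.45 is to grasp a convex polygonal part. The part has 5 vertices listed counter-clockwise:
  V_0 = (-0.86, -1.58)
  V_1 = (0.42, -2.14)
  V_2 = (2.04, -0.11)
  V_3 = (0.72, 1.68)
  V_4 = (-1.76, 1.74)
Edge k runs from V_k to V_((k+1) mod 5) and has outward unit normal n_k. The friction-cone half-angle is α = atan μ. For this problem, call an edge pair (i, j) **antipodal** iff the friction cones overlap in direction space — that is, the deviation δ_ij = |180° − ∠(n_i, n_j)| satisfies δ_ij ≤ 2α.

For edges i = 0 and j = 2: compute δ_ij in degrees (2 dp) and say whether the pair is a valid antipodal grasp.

δ = 29.96°, valid

α = atan 0.45 = 24.23°;  2α = 48.46°
edge 0: e_0 = (+1.28, -0.56);  n_0 = (-0.4008, -0.9162)
edge 2: e_2 = (-1.32, +1.79);  n_2 = (+0.8048, +0.5935)
∠(n_0, n_2) = 150.04°
δ = |180° − 150.04°| = 29.96°
29.96° ≤ 2α = 48.46°  →  valid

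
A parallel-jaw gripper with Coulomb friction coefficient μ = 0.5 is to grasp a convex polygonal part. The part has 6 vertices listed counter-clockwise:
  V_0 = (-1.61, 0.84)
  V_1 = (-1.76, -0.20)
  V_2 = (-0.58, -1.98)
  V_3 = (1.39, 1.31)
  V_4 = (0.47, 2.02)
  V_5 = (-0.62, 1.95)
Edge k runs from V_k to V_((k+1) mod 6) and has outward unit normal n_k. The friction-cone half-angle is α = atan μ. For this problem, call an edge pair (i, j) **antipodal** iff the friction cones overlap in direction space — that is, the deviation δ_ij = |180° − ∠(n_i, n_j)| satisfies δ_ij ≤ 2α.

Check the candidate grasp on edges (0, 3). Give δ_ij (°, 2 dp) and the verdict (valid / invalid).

δ = 60.55°, invalid

α = atan 0.5 = 26.57°;  2α = 53.13°
edge 0: e_0 = (-0.15, -1.04);  n_0 = (-0.9898, +0.1428)
edge 3: e_3 = (-0.92, +0.71);  n_3 = (+0.6110, +0.7917)
∠(n_0, n_3) = 119.45°
δ = |180° − 119.45°| = 60.55°
60.55° > 2α = 53.13°  →  invalid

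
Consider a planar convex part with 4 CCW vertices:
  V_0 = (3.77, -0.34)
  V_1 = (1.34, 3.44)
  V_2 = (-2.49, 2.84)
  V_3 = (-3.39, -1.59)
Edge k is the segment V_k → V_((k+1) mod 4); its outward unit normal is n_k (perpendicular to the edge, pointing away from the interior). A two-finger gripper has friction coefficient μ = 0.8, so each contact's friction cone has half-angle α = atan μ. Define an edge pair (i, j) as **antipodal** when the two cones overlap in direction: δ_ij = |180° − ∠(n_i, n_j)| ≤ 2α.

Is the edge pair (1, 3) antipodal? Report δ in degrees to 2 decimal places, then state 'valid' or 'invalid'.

α = atan 0.8 = 38.66°;  2α = 77.32°
edge 1: e_1 = (-3.83, -0.60);  n_1 = (-0.1548, +0.9880)
edge 3: e_3 = (+7.16, +1.25);  n_3 = (+0.1720, -0.9851)
∠(n_1, n_3) = 179.00°
δ = |180° − 179.00°| = 1.00°
1.00° ≤ 2α = 77.32°  →  valid

δ = 1.00°, valid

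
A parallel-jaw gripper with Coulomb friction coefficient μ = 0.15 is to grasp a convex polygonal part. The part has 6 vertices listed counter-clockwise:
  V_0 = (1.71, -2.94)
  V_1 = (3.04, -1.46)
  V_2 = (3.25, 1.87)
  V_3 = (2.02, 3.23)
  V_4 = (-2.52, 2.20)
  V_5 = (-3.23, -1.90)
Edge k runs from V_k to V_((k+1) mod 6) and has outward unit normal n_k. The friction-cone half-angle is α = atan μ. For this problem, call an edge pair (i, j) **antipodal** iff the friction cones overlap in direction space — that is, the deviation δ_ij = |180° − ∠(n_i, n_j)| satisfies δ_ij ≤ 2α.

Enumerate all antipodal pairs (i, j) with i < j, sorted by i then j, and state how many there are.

α = atan 0.15 = 8.53°;  2α = 17.06°
n_0 = (+0.7438, -0.6684)
n_1 = (+0.9980, -0.0629)
n_2 = (+0.7417, +0.6708)
n_3 = (-0.2212, +0.9752)
n_4 = (-0.9853, +0.1706)
n_5 = (-0.2060, -0.9785)
  (0,1): δ = 141.66°  ·
  (0,2): δ = 95.93°  ·
  (0,3): δ = 35.27°  ·
  (0,4): δ = 32.12°  ·
  (0,5): δ = 120.06°  ·
  (1,2): δ = 134.26°  ·
  (1,3): δ = 73.61°  ·
  (1,4): δ = 6.22°  ✓
  (1,5): δ = 81.72°  ·
  (2,3): δ = 119.34°  ·
  (2,4): δ = 51.95°  ·
  (2,5): δ = 35.98°  ·
  (3,4): δ = 112.61°  ·
  (3,5): δ = 24.67°  ·
  (4,5): δ = 92.06°  ·
antipodal pairs: 1

count = 1; pairs: (1,4)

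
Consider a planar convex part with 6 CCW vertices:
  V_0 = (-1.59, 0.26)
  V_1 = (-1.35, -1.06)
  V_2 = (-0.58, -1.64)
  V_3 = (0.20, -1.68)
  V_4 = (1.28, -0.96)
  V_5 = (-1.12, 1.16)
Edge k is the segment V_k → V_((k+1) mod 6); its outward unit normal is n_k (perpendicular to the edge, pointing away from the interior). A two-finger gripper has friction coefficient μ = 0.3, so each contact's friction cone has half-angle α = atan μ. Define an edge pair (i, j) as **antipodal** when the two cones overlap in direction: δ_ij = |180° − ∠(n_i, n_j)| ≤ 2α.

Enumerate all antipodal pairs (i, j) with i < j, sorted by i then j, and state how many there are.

count = 2; pairs: (1,4), (3,5)

α = atan 0.3 = 16.70°;  2α = 33.40°
n_0 = (-0.9839, -0.1789)
n_1 = (-0.6017, -0.7988)
n_2 = (-0.0512, -0.9987)
n_3 = (+0.5547, -0.8321)
n_4 = (+0.6620, +0.7495)
n_5 = (-0.8864, +0.4629)
  (0,1): δ = 137.29°  ·
  (0,2): δ = 103.24°  ·
  (0,3): δ = 66.61°  ·
  (0,4): δ = 38.24°  ·
  (0,5): δ = 142.12°  ·
  (1,2): δ = 145.95°  ·
  (1,3): δ = 109.32°  ·
  (1,4): δ = 4.47°  ✓
  (1,5): δ = 99.41°  ·
  (2,3): δ = 143.37°  ·
  (2,4): δ = 38.52°  ·
  (2,5): δ = 65.36°  ·
  (3,4): δ = 75.15°  ·
  (3,5): δ = 28.74°  ✓
  (4,5): δ = 76.12°  ·
antipodal pairs: 2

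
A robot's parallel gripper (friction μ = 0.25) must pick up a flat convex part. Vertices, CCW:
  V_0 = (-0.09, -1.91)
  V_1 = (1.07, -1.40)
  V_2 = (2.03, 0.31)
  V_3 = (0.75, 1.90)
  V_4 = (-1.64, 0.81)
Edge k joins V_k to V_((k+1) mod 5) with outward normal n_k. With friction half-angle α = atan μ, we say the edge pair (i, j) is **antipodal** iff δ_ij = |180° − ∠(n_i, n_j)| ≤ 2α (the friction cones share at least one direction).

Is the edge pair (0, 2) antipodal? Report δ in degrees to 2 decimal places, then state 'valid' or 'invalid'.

δ = 74.90°, invalid

α = atan 0.25 = 14.04°;  2α = 28.07°
edge 0: e_0 = (+1.16, +0.51);  n_0 = (+0.4025, -0.9154)
edge 2: e_2 = (-1.28, +1.59);  n_2 = (+0.7790, +0.6271)
∠(n_0, n_2) = 105.10°
δ = |180° − 105.10°| = 74.90°
74.90° > 2α = 28.07°  →  invalid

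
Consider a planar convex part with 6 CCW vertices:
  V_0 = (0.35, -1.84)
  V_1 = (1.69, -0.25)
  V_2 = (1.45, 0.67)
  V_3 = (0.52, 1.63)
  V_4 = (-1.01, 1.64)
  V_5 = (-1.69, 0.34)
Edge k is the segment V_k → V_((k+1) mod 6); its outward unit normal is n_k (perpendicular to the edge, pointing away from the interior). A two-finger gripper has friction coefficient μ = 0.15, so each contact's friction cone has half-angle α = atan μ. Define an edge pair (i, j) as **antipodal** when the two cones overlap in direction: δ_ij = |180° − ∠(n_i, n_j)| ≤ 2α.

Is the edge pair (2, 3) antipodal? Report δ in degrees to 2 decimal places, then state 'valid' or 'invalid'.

δ = 134.47°, invalid

α = atan 0.15 = 8.53°;  2α = 17.06°
edge 2: e_2 = (-0.93, +0.96);  n_2 = (+0.7182, +0.6958)
edge 3: e_3 = (-1.53, +0.01);  n_3 = (+0.0065, +1.0000)
∠(n_2, n_3) = 45.53°
δ = |180° − 45.53°| = 134.47°
134.47° > 2α = 17.06°  →  invalid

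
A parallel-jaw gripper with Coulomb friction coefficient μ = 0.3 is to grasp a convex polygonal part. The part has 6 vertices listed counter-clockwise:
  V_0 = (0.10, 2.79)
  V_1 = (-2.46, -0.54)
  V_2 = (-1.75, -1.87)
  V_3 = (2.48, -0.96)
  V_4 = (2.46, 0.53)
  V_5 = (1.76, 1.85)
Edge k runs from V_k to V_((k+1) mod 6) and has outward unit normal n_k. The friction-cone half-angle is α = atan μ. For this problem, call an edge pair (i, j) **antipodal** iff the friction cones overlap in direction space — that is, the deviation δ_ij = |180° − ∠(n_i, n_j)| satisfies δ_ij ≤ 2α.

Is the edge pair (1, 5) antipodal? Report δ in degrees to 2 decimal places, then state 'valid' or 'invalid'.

δ = 32.38°, valid

α = atan 0.3 = 16.70°;  2α = 33.40°
edge 1: e_1 = (+0.71, -1.33);  n_1 = (-0.8822, -0.4709)
edge 5: e_5 = (-1.66, +0.94);  n_5 = (+0.4927, +0.8702)
∠(n_1, n_5) = 147.62°
δ = |180° − 147.62°| = 32.38°
32.38° ≤ 2α = 33.40°  →  valid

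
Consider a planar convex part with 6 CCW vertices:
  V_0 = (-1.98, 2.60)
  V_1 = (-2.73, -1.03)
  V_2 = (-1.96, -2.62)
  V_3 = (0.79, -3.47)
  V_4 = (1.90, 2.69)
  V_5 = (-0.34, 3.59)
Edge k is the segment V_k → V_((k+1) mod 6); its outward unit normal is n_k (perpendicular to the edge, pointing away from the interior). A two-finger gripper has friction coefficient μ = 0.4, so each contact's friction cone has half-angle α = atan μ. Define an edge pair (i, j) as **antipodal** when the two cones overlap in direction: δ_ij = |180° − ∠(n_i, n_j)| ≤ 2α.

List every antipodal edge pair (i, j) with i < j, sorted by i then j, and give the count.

α = atan 0.4 = 21.80°;  2α = 43.60°
n_0 = (-0.9793, +0.2023)
n_1 = (-0.9000, -0.4359)
n_2 = (-0.2953, -0.9554)
n_3 = (+0.9841, -0.1773)
n_4 = (+0.3728, +0.9279)
n_5 = (-0.5168, +0.8561)
  (0,1): δ = 142.49°  ·
  (0,2): δ = 95.50°  ·
  (0,3): δ = 1.46°  ✓
  (0,4): δ = 79.78°  ·
  (0,5): δ = 132.79°  ·
  (1,2): δ = 133.02°  ·
  (1,3): δ = 36.05°  ✓
  (1,4): δ = 42.27°  ✓
  (1,5): δ = 95.28°  ·
  (2,3): δ = 83.04°  ·
  (2,4): δ = 4.71°  ✓
  (2,5): δ = 48.29°  ·
  (3,4): δ = 101.67°  ·
  (3,5): δ = 48.67°  ·
  (4,5): δ = 126.99°  ·
antipodal pairs: 4

count = 4; pairs: (0,3), (1,3), (1,4), (2,4)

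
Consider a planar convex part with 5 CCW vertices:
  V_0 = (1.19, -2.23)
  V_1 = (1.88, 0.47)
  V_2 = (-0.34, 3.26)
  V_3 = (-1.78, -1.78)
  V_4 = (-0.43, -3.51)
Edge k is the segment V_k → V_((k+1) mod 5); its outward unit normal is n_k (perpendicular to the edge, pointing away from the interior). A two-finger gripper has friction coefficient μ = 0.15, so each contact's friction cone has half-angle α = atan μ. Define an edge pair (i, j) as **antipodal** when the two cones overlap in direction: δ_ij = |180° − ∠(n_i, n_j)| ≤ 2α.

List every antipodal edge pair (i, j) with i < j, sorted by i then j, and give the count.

count = 2; pairs: (0,2), (1,3)

α = atan 0.15 = 8.53°;  2α = 17.06°
n_0 = (+0.9689, -0.2476)
n_1 = (+0.7825, +0.6226)
n_2 = (-0.9615, +0.2747)
n_3 = (-0.7884, -0.6152)
n_4 = (+0.6200, -0.7846)
  (0,1): δ = 127.16°  ·
  (0,2): δ = 1.61°  ✓
  (0,3): δ = 52.30°  ·
  (0,4): δ = 142.65°  ·
  (1,2): δ = 54.45°  ·
  (1,3): δ = 0.54°  ✓
  (1,4): δ = 89.80°  ·
  (2,3): δ = 126.09°  ·
  (2,4): δ = 35.74°  ·
  (3,4): δ = 89.65°  ·
antipodal pairs: 2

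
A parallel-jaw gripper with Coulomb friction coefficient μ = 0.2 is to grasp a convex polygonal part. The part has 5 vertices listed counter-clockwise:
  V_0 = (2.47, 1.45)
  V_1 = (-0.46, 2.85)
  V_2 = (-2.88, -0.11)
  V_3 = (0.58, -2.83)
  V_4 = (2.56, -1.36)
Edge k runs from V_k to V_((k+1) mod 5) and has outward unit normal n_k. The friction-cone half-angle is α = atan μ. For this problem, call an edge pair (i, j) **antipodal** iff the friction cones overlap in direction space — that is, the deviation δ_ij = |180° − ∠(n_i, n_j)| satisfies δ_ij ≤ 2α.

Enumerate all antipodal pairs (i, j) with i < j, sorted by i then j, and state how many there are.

α = atan 0.2 = 11.31°;  2α = 22.62°
n_0 = (+0.4311, +0.9023)
n_1 = (-0.7742, +0.6330)
n_2 = (-0.6180, -0.7862)
n_3 = (+0.5961, -0.8029)
n_4 = (+0.9995, +0.0320)
  (0,1): δ = 103.73°  ·
  (0,2): δ = 12.63°  ✓
  (0,3): δ = 62.13°  ·
  (0,4): δ = 117.37°  ·
  (1,2): δ = 88.90°  ·
  (1,3): δ = 14.14°  ✓
  (1,4): δ = 41.10°  ·
  (2,3): δ = 105.24°  ·
  (2,4): δ = 49.99°  ·
  (3,4): δ = 124.76°  ·
antipodal pairs: 2

count = 2; pairs: (0,2), (1,3)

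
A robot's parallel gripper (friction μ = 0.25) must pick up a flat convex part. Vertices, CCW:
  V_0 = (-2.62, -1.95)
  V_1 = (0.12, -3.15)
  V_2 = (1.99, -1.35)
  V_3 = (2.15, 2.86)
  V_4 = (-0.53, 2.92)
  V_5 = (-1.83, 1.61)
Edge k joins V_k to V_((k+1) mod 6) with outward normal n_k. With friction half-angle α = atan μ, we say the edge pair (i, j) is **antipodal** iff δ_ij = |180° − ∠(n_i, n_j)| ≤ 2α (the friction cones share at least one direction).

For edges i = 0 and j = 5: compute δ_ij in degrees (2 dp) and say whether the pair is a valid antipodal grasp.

δ = 101.14°, invalid

α = atan 0.25 = 14.04°;  2α = 28.07°
edge 0: e_0 = (+2.74, -1.20);  n_0 = (-0.4012, -0.9160)
edge 5: e_5 = (-0.79, -3.56);  n_5 = (-0.9763, +0.2166)
∠(n_0, n_5) = 78.86°
δ = |180° − 78.86°| = 101.14°
101.14° > 2α = 28.07°  →  invalid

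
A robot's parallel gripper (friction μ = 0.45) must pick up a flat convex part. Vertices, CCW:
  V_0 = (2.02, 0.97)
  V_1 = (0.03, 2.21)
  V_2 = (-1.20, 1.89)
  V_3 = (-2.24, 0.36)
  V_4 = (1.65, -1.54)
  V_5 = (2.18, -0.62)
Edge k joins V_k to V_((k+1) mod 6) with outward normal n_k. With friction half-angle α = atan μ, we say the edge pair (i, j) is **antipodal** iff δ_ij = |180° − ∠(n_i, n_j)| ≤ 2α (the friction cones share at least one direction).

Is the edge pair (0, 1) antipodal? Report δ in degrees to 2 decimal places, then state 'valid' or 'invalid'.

δ = 133.49°, invalid

α = atan 0.45 = 24.23°;  2α = 48.46°
edge 0: e_0 = (-1.99, +1.24);  n_0 = (+0.5288, +0.8487)
edge 1: e_1 = (-1.23, -0.32);  n_1 = (-0.2518, +0.9678)
∠(n_0, n_1) = 46.51°
δ = |180° − 46.51°| = 133.49°
133.49° > 2α = 48.46°  →  invalid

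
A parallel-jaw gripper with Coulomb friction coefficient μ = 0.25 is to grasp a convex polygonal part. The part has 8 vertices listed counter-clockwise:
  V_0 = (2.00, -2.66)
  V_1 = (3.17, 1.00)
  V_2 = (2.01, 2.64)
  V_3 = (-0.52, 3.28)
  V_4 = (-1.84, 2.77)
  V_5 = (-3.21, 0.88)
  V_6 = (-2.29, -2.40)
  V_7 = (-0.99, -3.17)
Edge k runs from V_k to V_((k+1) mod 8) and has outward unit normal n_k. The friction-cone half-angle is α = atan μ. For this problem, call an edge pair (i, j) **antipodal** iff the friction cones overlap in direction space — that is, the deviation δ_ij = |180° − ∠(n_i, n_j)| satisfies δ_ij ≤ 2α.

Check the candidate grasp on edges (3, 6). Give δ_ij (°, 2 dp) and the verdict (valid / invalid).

δ = 51.76°, invalid

α = atan 0.25 = 14.04°;  2α = 28.07°
edge 3: e_3 = (-1.32, -0.51);  n_3 = (-0.3604, +0.9328)
edge 6: e_6 = (+1.30, -0.77);  n_6 = (-0.5096, -0.8604)
∠(n_3, n_6) = 128.24°
δ = |180° − 128.24°| = 51.76°
51.76° > 2α = 28.07°  →  invalid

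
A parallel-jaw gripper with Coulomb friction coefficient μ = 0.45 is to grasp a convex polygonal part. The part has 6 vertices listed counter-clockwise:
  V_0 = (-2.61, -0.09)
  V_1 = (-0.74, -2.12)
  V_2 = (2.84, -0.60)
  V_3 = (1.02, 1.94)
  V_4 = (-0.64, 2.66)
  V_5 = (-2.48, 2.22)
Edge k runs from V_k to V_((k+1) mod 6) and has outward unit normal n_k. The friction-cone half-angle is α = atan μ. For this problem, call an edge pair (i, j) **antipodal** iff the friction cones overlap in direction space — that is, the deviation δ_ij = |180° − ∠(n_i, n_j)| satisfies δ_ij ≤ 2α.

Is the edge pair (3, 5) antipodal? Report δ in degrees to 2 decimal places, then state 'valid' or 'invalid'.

α = atan 0.45 = 24.23°;  2α = 48.46°
edge 3: e_3 = (-1.66, +0.72);  n_3 = (+0.3979, +0.9174)
edge 5: e_5 = (-0.13, -2.31);  n_5 = (-0.9984, +0.0562)
∠(n_3, n_5) = 110.23°
δ = |180° − 110.23°| = 69.77°
69.77° > 2α = 48.46°  →  invalid

δ = 69.77°, invalid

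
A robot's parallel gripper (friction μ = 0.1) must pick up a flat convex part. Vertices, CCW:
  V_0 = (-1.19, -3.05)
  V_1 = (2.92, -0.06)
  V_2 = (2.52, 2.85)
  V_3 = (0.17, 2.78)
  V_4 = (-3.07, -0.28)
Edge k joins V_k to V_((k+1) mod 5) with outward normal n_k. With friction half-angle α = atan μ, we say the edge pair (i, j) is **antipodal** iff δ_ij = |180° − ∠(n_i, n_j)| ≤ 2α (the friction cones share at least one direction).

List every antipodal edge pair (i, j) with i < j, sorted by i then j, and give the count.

α = atan 0.1 = 5.71°;  2α = 11.42°
n_0 = (+0.5883, -0.8087)
n_1 = (+0.9907, +0.1362)
n_2 = (-0.0298, +0.9996)
n_3 = (-0.6866, +0.7270)
n_4 = (-0.8274, -0.5616)
  (0,1): δ = 118.21°  ·
  (0,2): δ = 34.33°  ·
  (0,3): δ = 7.33°  ✓
  (0,4): δ = 88.13°  ·
  (1,2): δ = 96.12°  ·
  (1,3): δ = 54.46°  ·
  (1,4): δ = 26.34°  ·
  (2,3): δ = 138.34°  ·
  (2,4): δ = 57.54°  ·
  (3,4): δ = 99.20°  ·
antipodal pairs: 1

count = 1; pairs: (0,3)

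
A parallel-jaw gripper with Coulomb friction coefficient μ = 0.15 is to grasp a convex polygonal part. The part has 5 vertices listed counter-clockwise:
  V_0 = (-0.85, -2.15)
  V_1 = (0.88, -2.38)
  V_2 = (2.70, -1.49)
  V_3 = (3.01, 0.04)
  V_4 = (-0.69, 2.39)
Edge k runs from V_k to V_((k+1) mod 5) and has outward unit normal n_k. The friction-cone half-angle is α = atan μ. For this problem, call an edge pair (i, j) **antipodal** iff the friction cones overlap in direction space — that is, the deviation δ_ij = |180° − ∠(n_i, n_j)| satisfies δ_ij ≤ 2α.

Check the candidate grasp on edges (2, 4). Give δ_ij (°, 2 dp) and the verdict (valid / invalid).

α = atan 0.15 = 8.53°;  2α = 17.06°
edge 2: e_2 = (+0.31, +1.53);  n_2 = (+0.9801, -0.1986)
edge 4: e_4 = (-0.16, -4.54);  n_4 = (-0.9994, +0.0352)
∠(n_2, n_4) = 170.56°
δ = |180° − 170.56°| = 9.44°
9.44° ≤ 2α = 17.06°  →  valid

δ = 9.44°, valid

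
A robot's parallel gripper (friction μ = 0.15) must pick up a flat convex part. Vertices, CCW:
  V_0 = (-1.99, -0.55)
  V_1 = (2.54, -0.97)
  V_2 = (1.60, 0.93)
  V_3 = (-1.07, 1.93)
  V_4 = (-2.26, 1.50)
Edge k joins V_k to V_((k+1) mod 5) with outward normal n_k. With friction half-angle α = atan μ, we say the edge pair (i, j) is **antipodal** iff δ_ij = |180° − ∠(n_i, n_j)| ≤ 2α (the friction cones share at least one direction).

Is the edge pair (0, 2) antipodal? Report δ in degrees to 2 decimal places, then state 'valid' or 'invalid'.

α = atan 0.15 = 8.53°;  2α = 17.06°
edge 0: e_0 = (+4.53, -0.42);  n_0 = (-0.0923, -0.9957)
edge 2: e_2 = (-2.67, +1.00);  n_2 = (+0.3507, +0.9365)
∠(n_0, n_2) = 164.76°
δ = |180° − 164.76°| = 15.24°
15.24° ≤ 2α = 17.06°  →  valid

δ = 15.24°, valid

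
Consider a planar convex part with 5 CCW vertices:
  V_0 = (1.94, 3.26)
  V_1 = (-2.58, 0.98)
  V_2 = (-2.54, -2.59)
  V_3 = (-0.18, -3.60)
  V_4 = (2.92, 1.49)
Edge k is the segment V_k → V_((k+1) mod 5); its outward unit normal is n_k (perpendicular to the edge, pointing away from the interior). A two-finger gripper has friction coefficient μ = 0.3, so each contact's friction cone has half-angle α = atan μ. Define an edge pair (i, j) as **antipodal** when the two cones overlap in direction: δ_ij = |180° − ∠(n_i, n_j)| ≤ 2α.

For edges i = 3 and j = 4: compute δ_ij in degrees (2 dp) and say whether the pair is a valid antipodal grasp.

δ = 119.68°, invalid

α = atan 0.3 = 16.70°;  2α = 33.40°
edge 3: e_3 = (+3.10, +5.09);  n_3 = (+0.8541, -0.5202)
edge 4: e_4 = (-0.98, +1.77);  n_4 = (+0.8749, +0.4844)
∠(n_3, n_4) = 60.32°
δ = |180° − 60.32°| = 119.68°
119.68° > 2α = 33.40°  →  invalid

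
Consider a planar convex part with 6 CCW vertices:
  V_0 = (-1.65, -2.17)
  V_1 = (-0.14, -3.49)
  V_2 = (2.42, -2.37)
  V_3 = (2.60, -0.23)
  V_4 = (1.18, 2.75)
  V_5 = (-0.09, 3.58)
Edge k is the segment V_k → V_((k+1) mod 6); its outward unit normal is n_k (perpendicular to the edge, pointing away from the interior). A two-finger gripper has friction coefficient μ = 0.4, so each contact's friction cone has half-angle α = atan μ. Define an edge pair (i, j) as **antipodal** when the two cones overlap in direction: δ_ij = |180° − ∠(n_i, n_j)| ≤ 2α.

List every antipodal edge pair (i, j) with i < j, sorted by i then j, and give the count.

α = atan 0.4 = 21.80°;  2α = 43.60°
n_0 = (-0.6582, -0.7529)
n_1 = (+0.4008, -0.9162)
n_2 = (+0.9965, -0.0838)
n_3 = (+0.9027, +0.4302)
n_4 = (+0.5471, +0.8371)
n_5 = (-0.9651, +0.2618)
  (0,1): δ = 115.21°  ·
  (0,2): δ = 53.65°  ·
  (0,3): δ = 23.36°  ✓
  (0,4): δ = 7.99°  ✓
  (0,5): δ = 115.98°  ·
  (1,2): δ = 118.44°  ·
  (1,3): δ = 88.15°  ·
  (1,4): δ = 56.80°  ·
  (1,5): δ = 51.19°  ·
  (2,3): δ = 149.71°  ·
  (2,4): δ = 118.36°  ·
  (2,5): δ = 10.37°  ✓
  (3,4): δ = 148.64°  ·
  (3,5): δ = 40.66°  ✓
  (4,5): δ = 72.01°  ·
antipodal pairs: 4

count = 4; pairs: (0,3), (0,4), (2,5), (3,5)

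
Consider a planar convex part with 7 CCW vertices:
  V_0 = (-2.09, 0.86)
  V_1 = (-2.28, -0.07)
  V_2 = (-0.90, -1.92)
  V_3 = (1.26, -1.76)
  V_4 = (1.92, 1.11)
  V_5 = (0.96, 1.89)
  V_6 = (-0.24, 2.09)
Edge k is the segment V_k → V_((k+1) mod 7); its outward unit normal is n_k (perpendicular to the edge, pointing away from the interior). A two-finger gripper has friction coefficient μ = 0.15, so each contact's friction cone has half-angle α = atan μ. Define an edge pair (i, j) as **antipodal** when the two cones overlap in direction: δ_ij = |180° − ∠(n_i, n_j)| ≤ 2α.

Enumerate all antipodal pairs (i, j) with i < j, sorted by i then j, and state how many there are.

count = 3; pairs: (0,3), (1,4), (2,5)

α = atan 0.15 = 8.53°;  2α = 17.06°
n_0 = (-0.9798, +0.2002)
n_1 = (-0.8016, -0.5979)
n_2 = (+0.0739, -0.9973)
n_3 = (+0.9746, -0.2241)
n_4 = (+0.6306, +0.7761)
n_5 = (+0.1644, +0.9864)
n_6 = (-0.5537, +0.8327)
  (0,1): δ = 131.73°  ·
  (0,2): δ = 74.22°  ·
  (0,3): δ = 1.40°  ✓
  (0,4): δ = 62.45°  ·
  (0,5): δ = 92.08°  ·
  (0,6): δ = 135.17°  ·
  (1,2): δ = 122.48°  ·
  (1,3): δ = 49.67°  ·
  (1,4): δ = 14.19°  ✓
  (1,5): δ = 43.82°  ·
  (1,6): δ = 86.90°  ·
  (2,3): δ = 107.19°  ·
  (2,4): δ = 43.33°  ·
  (2,5): δ = 13.70°  ✓
  (2,6): δ = 29.38°  ·
  (3,4): δ = 116.14°  ·
  (3,5): δ = 86.51°  ·
  (3,6): δ = 43.43°  ·
  (4,5): δ = 150.37°  ·
  (4,6): δ = 107.29°  ·
  (5,6): δ = 136.92°  ·
antipodal pairs: 3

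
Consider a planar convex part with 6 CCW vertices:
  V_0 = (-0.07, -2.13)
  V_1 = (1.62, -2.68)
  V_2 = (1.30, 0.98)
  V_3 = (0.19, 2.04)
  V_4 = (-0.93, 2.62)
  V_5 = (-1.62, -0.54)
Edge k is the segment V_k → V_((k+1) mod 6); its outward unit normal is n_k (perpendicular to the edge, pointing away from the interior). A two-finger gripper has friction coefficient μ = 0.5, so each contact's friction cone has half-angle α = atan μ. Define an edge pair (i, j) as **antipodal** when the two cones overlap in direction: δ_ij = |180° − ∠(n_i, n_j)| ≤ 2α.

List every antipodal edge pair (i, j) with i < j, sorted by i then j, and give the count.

count = 6; pairs: (0,2), (0,3), (1,4), (1,5), (2,5), (3,5)

α = atan 0.5 = 26.57°;  2α = 53.13°
n_0 = (-0.3095, -0.9509)
n_1 = (+0.9962, +0.0871)
n_2 = (+0.6906, +0.7232)
n_3 = (+0.4599, +0.8880)
n_4 = (-0.9770, +0.2133)
n_5 = (-0.7161, -0.6980)
  (0,1): δ = 66.98°  ·
  (0,2): δ = 25.65°  ✓
  (0,3): δ = 9.35°  ✓
  (0,4): δ = 95.71°  ·
  (0,5): δ = 152.30°  ·
  (1,2): δ = 138.68°  ·
  (1,3): δ = 122.37°  ·
  (1,4): δ = 17.31°  ✓
  (1,5): δ = 39.27°  ✓
  (2,3): δ = 163.70°  ·
  (2,4): δ = 58.64°  ·
  (2,5): δ = 2.05°  ✓
  (3,4): δ = 74.94°  ·
  (3,5): δ = 18.35°  ✓
  (4,5): δ = 123.41°  ·
antipodal pairs: 6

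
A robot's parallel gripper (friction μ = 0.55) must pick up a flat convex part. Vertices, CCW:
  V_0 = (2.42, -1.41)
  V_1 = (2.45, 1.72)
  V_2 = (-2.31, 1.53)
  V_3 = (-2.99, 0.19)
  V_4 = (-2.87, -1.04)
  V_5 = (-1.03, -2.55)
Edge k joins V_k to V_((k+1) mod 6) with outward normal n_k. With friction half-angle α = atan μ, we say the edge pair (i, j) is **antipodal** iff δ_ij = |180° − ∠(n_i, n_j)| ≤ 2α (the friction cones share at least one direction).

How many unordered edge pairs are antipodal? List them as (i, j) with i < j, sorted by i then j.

count = 6; pairs: (0,2), (0,3), (0,4), (1,4), (1,5), (2,5)

α = atan 0.55 = 28.81°;  2α = 57.62°
n_0 = (+1.0000, -0.0096)
n_1 = (-0.0399, +0.9992)
n_2 = (-0.8917, +0.4525)
n_3 = (-0.9953, -0.0971)
n_4 = (-0.6344, -0.7730)
n_5 = (+0.3137, -0.9495)
  (0,1): δ = 87.17°  ·
  (0,2): δ = 26.36°  ✓
  (0,3): δ = 6.12°  ✓
  (0,4): δ = 51.18°  ✓
  (0,5): δ = 108.83°  ·
  (1,2): δ = 119.19°  ·
  (1,3): δ = 86.71°  ·
  (1,4): δ = 41.66°  ✓
  (1,5): δ = 16.00°  ✓
  (2,3): δ = 147.52°  ·
  (2,4): δ = 102.47°  ·
  (2,5): δ = 44.81°  ✓
  (3,4): δ = 134.95°  ·
  (3,5): δ = 77.29°  ·
  (4,5): δ = 122.34°  ·
antipodal pairs: 6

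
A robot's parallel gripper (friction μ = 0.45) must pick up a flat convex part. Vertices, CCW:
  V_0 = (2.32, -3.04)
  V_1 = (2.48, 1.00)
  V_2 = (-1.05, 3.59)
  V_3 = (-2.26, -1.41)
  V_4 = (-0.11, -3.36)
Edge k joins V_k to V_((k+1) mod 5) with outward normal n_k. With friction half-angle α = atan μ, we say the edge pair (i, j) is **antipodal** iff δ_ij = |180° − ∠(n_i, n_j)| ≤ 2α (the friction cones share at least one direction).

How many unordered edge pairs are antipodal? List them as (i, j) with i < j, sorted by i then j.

count = 3; pairs: (0,2), (1,3), (1,4)

α = atan 0.45 = 24.23°;  2α = 48.46°
n_0 = (+0.9992, -0.0396)
n_1 = (+0.5916, +0.8063)
n_2 = (-0.9719, +0.2352)
n_3 = (-0.6718, -0.7407)
n_4 = (+0.1306, -0.9914)
  (0,1): δ = 124.00°  ·
  (0,2): δ = 11.34°  ✓
  (0,3): δ = 50.06°  ·
  (0,4): δ = 99.77°  ·
  (1,2): δ = 67.34°  ·
  (1,3): δ = 5.94°  ✓
  (1,4): δ = 43.77°  ✓
  (2,3): δ = 118.60°  ·
  (2,4): δ = 68.89°  ·
  (3,4): δ = 130.29°  ·
antipodal pairs: 3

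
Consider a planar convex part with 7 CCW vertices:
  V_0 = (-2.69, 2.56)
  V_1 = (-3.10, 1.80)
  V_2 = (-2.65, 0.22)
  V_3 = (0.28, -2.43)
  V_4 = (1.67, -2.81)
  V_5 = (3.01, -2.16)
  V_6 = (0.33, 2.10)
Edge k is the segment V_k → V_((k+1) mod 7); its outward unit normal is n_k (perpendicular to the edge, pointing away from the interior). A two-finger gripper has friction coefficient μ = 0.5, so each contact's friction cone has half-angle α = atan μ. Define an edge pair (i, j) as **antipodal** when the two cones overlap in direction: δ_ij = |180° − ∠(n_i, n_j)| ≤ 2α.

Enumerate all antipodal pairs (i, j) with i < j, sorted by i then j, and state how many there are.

count = 7; pairs: (0,4), (1,5), (2,5), (2,6), (3,5), (3,6), (4,6)

α = atan 0.5 = 26.57°;  2α = 53.13°
n_0 = (-0.8801, +0.4748)
n_1 = (-0.9618, -0.2739)
n_2 = (-0.6708, -0.7417)
n_3 = (-0.2637, -0.9646)
n_4 = (+0.4364, -0.8997)
n_5 = (+0.8464, +0.5325)
n_6 = (+0.1506, +0.9886)
  (0,1): δ = 135.76°  ·
  (0,2): δ = 103.78°  ·
  (0,3): δ = 76.94°  ·
  (0,4): δ = 35.78°  ✓
  (0,5): δ = 60.52°  ·
  (0,6): δ = 109.69°  ·
  (1,2): δ = 148.02°  ·
  (1,3): δ = 121.19°  ·
  (1,4): δ = 80.02°  ·
  (1,5): δ = 16.28°  ✓
  (1,6): δ = 65.44°  ·
  (2,3): δ = 153.16°  ·
  (2,4): δ = 112.00°  ·
  (2,5): δ = 15.70°  ✓
  (2,6): δ = 33.47°  ✓
  (3,4): δ = 138.83°  ·
  (3,5): δ = 42.54°  ✓
  (3,6): δ = 6.63°  ✓
  (4,5): δ = 83.70°  ·
  (4,6): δ = 34.54°  ✓
  (5,6): δ = 130.83°  ·
antipodal pairs: 7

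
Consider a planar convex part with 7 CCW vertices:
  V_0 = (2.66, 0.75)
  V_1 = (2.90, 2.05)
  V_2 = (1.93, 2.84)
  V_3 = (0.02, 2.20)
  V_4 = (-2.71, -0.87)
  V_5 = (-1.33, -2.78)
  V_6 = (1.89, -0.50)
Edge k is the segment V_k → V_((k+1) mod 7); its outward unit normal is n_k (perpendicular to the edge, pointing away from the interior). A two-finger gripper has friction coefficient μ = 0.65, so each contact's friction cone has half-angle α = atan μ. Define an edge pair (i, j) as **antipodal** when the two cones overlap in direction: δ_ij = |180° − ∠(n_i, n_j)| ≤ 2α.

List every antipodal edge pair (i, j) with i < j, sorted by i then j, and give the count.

α = atan 0.65 = 33.02°;  2α = 66.05°
n_0 = (+0.9834, -0.1815)
n_1 = (+0.6315, +0.7754)
n_2 = (-0.3177, +0.9482)
n_3 = (-0.7473, +0.6645)
n_4 = (-0.8106, -0.5856)
n_5 = (+0.5779, -0.8161)
n_6 = (+0.8514, -0.5245)
  (0,1): δ = 118.70°  ·
  (0,2): δ = 61.02°  ✓
  (0,3): δ = 31.19°  ✓
  (0,4): δ = 46.31°  ✓
  (0,5): δ = 135.76°  ·
  (0,6): δ = 158.83°  ·
  (1,2): δ = 122.31°  ·
  (1,3): δ = 92.48°  ·
  (1,4): δ = 14.99°  ✓
  (1,5): δ = 74.46°  ·
  (1,6): δ = 97.53°  ·
  (2,3): δ = 150.17°  ·
  (2,4): δ = 72.68°  ·
  (2,5): δ = 16.78°  ✓
  (2,6): δ = 39.84°  ✓
  (3,4): δ = 102.51°  ·
  (3,5): δ = 13.05°  ✓
  (3,6): δ = 10.01°  ✓
  (4,5): δ = 90.55°  ·
  (4,6): δ = 67.48°  ·
  (5,6): δ = 156.93°  ·
antipodal pairs: 8

count = 8; pairs: (0,2), (0,3), (0,4), (1,4), (2,5), (2,6), (3,5), (3,6)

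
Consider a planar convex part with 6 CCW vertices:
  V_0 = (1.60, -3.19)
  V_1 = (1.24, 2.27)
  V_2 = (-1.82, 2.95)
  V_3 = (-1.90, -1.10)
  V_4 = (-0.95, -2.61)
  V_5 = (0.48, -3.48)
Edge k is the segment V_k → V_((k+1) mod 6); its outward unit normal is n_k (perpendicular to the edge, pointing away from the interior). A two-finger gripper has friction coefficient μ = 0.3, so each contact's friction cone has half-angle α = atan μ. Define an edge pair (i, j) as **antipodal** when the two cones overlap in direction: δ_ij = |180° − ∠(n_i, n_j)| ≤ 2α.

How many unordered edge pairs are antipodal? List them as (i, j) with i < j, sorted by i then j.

α = atan 0.3 = 16.70°;  2α = 33.40°
n_0 = (+0.9978, +0.0658)
n_1 = (+0.2169, +0.9762)
n_2 = (-0.9998, +0.0197)
n_3 = (-0.8464, -0.5325)
n_4 = (-0.5198, -0.8543)
n_5 = (+0.2507, -0.9681)
  (0,1): δ = 106.30°  ·
  (0,2): δ = 4.90°  ✓
  (0,3): δ = 28.40°  ✓
  (0,4): δ = 54.91°  ·
  (0,5): δ = 100.74°  ·
  (1,2): δ = 78.60°  ·
  (1,3): δ = 45.30°  ·
  (1,4): δ = 18.79°  ✓
  (1,5): δ = 27.05°  ✓
  (2,3): δ = 146.69°  ·
  (2,4): δ = 120.18°  ·
  (2,5): δ = 74.35°  ·
  (3,4): δ = 153.49°  ·
  (3,5): δ = 107.66°  ·
  (4,5): δ = 134.17°  ·
antipodal pairs: 4

count = 4; pairs: (0,2), (0,3), (1,4), (1,5)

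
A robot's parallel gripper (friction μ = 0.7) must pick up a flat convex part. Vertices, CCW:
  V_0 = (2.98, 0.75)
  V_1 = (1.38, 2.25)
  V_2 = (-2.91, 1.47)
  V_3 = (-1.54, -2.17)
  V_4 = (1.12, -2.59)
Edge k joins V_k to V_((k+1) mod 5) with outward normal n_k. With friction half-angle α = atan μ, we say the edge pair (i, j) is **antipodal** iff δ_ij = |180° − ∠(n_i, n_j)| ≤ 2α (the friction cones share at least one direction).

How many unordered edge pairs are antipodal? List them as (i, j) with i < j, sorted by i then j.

count = 5; pairs: (0,2), (0,3), (1,3), (1,4), (2,4)

α = atan 0.7 = 34.99°;  2α = 69.98°
n_0 = (+0.6839, +0.7295)
n_1 = (-0.1789, +0.9839)
n_2 = (-0.9359, -0.3523)
n_3 = (-0.1560, -0.9878)
n_4 = (+0.8737, -0.4865)
  (0,1): δ = 126.54°  ·
  (0,2): δ = 26.22°  ✓
  (0,3): δ = 34.18°  ✓
  (0,4): δ = 104.04°  ·
  (1,2): δ = 79.68°  ·
  (1,3): δ = 19.28°  ✓
  (1,4): δ = 50.58°  ✓
  (2,3): δ = 119.60°  ·
  (2,4): δ = 49.74°  ✓
  (3,4): δ = 110.14°  ·
antipodal pairs: 5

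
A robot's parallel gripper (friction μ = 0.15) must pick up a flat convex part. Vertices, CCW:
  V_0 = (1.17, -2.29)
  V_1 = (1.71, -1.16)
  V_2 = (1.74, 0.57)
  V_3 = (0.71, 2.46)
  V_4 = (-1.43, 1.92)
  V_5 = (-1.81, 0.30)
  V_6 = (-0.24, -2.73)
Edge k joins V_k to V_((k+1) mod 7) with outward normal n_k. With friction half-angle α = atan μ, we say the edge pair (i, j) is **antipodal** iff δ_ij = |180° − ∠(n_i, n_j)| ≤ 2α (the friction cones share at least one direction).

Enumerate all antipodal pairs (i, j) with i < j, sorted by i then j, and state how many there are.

count = 4; pairs: (0,4), (1,4), (2,5), (3,6)

α = atan 0.15 = 8.53°;  2α = 17.06°
n_0 = (+0.9023, -0.4312)
n_1 = (+0.9998, -0.0173)
n_2 = (+0.8781, +0.4785)
n_3 = (-0.2447, +0.9696)
n_4 = (-0.9736, +0.2284)
n_5 = (-0.8879, -0.4601)
n_6 = (+0.2979, -0.9546)
  (0,1): δ = 155.45°  ·
  (0,2): δ = 125.87°  ·
  (0,3): δ = 50.30°  ·
  (0,4): δ = 12.34°  ✓
  (0,5): δ = 52.93°  ·
  (0,6): δ = 132.87°  ·
  (1,2): δ = 150.42°  ·
  (1,3): δ = 74.84°  ·
  (1,4): δ = 12.21°  ✓
  (1,5): δ = 28.38°  ·
  (1,6): δ = 108.32°  ·
  (2,3): δ = 104.43°  ·
  (2,4): δ = 41.79°  ·
  (2,5): δ = 1.20°  ✓
  (2,6): δ = 78.74°  ·
  (3,4): δ = 117.36°  ·
  (3,5): δ = 76.77°  ·
  (3,6): δ = 3.17°  ✓
  (4,5): δ = 139.41°  ·
  (4,6): δ = 59.47°  ·
  (5,6): δ = 100.06°  ·
antipodal pairs: 4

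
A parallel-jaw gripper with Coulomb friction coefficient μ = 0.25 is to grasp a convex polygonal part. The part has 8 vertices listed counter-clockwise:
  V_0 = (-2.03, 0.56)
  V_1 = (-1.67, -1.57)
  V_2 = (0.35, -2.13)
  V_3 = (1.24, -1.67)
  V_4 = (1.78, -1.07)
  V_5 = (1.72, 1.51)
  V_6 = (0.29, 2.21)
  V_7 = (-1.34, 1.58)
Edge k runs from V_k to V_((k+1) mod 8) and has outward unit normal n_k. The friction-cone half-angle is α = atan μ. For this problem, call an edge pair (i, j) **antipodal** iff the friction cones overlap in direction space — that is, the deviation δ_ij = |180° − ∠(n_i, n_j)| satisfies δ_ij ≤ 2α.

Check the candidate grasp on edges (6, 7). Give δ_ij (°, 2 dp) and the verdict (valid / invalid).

δ = 145.21°, invalid

α = atan 0.25 = 14.04°;  2α = 28.07°
edge 6: e_6 = (-1.63, -0.63);  n_6 = (-0.3605, +0.9328)
edge 7: e_7 = (-0.69, -1.02);  n_7 = (-0.8283, +0.5603)
∠(n_6, n_7) = 34.79°
δ = |180° − 34.79°| = 145.21°
145.21° > 2α = 28.07°  →  invalid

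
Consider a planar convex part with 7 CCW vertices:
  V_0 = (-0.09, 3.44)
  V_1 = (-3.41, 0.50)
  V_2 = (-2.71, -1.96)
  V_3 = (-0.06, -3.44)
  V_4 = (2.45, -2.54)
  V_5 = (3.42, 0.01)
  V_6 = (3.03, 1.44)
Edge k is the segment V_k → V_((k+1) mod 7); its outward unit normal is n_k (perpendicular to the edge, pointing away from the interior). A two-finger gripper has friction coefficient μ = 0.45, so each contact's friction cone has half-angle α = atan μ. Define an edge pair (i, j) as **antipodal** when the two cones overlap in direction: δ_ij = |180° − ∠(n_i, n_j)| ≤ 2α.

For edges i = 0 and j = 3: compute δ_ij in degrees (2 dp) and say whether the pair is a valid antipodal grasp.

α = atan 0.45 = 24.23°;  2α = 48.46°
edge 0: e_0 = (-3.32, -2.94);  n_0 = (-0.6630, +0.7487)
edge 3: e_3 = (+2.51, +0.90);  n_3 = (+0.3375, -0.9413)
∠(n_0, n_3) = 158.20°
δ = |180° − 158.20°| = 21.80°
21.80° ≤ 2α = 48.46°  →  valid

δ = 21.80°, valid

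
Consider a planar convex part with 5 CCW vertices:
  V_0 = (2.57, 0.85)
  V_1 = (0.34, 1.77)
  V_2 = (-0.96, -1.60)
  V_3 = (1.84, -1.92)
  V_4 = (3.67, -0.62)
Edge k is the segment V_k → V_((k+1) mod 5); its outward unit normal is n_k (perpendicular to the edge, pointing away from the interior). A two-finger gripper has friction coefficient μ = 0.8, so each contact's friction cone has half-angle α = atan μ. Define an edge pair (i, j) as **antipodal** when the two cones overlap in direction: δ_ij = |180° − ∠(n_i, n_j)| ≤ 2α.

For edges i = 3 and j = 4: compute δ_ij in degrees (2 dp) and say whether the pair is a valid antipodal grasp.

α = atan 0.8 = 38.66°;  2α = 77.32°
edge 3: e_3 = (+1.83, +1.30);  n_3 = (+0.5791, -0.8152)
edge 4: e_4 = (-1.10, +1.47);  n_4 = (+0.8007, +0.5991)
∠(n_3, n_4) = 91.42°
δ = |180° − 91.42°| = 88.58°
88.58° > 2α = 77.32°  →  invalid

δ = 88.58°, invalid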